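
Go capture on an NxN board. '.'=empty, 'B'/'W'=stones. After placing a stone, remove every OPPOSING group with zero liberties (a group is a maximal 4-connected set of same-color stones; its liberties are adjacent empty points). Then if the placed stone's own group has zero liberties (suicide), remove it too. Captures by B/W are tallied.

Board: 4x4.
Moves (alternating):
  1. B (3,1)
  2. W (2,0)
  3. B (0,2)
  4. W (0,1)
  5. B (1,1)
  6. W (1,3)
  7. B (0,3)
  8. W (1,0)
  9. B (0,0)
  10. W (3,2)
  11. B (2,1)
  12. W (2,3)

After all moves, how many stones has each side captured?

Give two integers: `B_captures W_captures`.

Answer: 1 0

Derivation:
Move 1: B@(3,1) -> caps B=0 W=0
Move 2: W@(2,0) -> caps B=0 W=0
Move 3: B@(0,2) -> caps B=0 W=0
Move 4: W@(0,1) -> caps B=0 W=0
Move 5: B@(1,1) -> caps B=0 W=0
Move 6: W@(1,3) -> caps B=0 W=0
Move 7: B@(0,3) -> caps B=0 W=0
Move 8: W@(1,0) -> caps B=0 W=0
Move 9: B@(0,0) -> caps B=1 W=0
Move 10: W@(3,2) -> caps B=1 W=0
Move 11: B@(2,1) -> caps B=1 W=0
Move 12: W@(2,3) -> caps B=1 W=0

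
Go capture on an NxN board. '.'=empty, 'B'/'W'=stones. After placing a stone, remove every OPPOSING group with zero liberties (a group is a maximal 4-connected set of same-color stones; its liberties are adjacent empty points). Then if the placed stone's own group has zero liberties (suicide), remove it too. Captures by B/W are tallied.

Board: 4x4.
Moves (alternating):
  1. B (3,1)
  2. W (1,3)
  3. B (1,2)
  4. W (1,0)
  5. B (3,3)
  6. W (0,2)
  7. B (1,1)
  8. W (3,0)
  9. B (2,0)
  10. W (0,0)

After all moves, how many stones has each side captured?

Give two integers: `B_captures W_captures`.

Move 1: B@(3,1) -> caps B=0 W=0
Move 2: W@(1,3) -> caps B=0 W=0
Move 3: B@(1,2) -> caps B=0 W=0
Move 4: W@(1,0) -> caps B=0 W=0
Move 5: B@(3,3) -> caps B=0 W=0
Move 6: W@(0,2) -> caps B=0 W=0
Move 7: B@(1,1) -> caps B=0 W=0
Move 8: W@(3,0) -> caps B=0 W=0
Move 9: B@(2,0) -> caps B=1 W=0
Move 10: W@(0,0) -> caps B=1 W=0

Answer: 1 0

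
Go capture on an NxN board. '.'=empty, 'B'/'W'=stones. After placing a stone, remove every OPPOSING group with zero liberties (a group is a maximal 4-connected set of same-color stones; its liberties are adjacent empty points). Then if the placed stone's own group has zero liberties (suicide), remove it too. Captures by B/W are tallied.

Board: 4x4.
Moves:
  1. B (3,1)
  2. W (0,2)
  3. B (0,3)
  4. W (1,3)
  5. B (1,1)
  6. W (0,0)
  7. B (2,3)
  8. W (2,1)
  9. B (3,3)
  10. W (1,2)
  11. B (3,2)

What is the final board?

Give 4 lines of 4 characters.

Answer: W.W.
.BWW
.W.B
.BBB

Derivation:
Move 1: B@(3,1) -> caps B=0 W=0
Move 2: W@(0,2) -> caps B=0 W=0
Move 3: B@(0,3) -> caps B=0 W=0
Move 4: W@(1,3) -> caps B=0 W=1
Move 5: B@(1,1) -> caps B=0 W=1
Move 6: W@(0,0) -> caps B=0 W=1
Move 7: B@(2,3) -> caps B=0 W=1
Move 8: W@(2,1) -> caps B=0 W=1
Move 9: B@(3,3) -> caps B=0 W=1
Move 10: W@(1,2) -> caps B=0 W=1
Move 11: B@(3,2) -> caps B=0 W=1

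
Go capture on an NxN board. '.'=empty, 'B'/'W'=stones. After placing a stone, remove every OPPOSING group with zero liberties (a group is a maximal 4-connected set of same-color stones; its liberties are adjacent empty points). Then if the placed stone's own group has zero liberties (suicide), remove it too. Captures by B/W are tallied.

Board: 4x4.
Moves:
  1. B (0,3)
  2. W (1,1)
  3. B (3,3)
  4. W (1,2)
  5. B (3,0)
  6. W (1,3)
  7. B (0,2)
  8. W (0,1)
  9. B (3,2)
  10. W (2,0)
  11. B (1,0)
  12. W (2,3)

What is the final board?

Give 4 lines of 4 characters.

Move 1: B@(0,3) -> caps B=0 W=0
Move 2: W@(1,1) -> caps B=0 W=0
Move 3: B@(3,3) -> caps B=0 W=0
Move 4: W@(1,2) -> caps B=0 W=0
Move 5: B@(3,0) -> caps B=0 W=0
Move 6: W@(1,3) -> caps B=0 W=0
Move 7: B@(0,2) -> caps B=0 W=0
Move 8: W@(0,1) -> caps B=0 W=2
Move 9: B@(3,2) -> caps B=0 W=2
Move 10: W@(2,0) -> caps B=0 W=2
Move 11: B@(1,0) -> caps B=0 W=2
Move 12: W@(2,3) -> caps B=0 W=2

Answer: .W..
BWWW
W..W
B.BB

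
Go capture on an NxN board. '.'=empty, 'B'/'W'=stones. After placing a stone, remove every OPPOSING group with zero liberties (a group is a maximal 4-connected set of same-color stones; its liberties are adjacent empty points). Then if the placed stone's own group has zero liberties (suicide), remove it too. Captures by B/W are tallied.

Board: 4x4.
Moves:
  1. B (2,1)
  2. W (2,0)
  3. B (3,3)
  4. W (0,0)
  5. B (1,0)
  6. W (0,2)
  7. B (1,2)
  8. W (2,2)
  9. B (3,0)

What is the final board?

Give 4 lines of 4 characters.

Move 1: B@(2,1) -> caps B=0 W=0
Move 2: W@(2,0) -> caps B=0 W=0
Move 3: B@(3,3) -> caps B=0 W=0
Move 4: W@(0,0) -> caps B=0 W=0
Move 5: B@(1,0) -> caps B=0 W=0
Move 6: W@(0,2) -> caps B=0 W=0
Move 7: B@(1,2) -> caps B=0 W=0
Move 8: W@(2,2) -> caps B=0 W=0
Move 9: B@(3,0) -> caps B=1 W=0

Answer: W.W.
B.B.
.BW.
B..B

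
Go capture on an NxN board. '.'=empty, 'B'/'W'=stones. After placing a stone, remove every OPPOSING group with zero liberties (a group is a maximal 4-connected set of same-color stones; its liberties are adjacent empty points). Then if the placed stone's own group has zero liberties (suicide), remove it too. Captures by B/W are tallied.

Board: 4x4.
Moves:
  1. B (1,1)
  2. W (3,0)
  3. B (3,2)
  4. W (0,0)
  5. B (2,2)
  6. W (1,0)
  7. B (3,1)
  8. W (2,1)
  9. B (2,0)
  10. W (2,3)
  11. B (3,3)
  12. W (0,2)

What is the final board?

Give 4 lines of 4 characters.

Answer: W.W.
WB..
B.BW
.BBB

Derivation:
Move 1: B@(1,1) -> caps B=0 W=0
Move 2: W@(3,0) -> caps B=0 W=0
Move 3: B@(3,2) -> caps B=0 W=0
Move 4: W@(0,0) -> caps B=0 W=0
Move 5: B@(2,2) -> caps B=0 W=0
Move 6: W@(1,0) -> caps B=0 W=0
Move 7: B@(3,1) -> caps B=0 W=0
Move 8: W@(2,1) -> caps B=0 W=0
Move 9: B@(2,0) -> caps B=2 W=0
Move 10: W@(2,3) -> caps B=2 W=0
Move 11: B@(3,3) -> caps B=2 W=0
Move 12: W@(0,2) -> caps B=2 W=0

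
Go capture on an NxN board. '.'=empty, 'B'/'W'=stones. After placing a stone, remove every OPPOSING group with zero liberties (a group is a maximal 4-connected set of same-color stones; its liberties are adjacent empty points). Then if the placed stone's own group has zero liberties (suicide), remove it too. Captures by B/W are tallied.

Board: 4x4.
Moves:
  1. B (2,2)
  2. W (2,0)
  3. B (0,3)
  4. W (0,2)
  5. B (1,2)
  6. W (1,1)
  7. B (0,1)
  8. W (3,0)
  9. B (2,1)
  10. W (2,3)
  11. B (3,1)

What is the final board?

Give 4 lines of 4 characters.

Answer: .B.B
.WB.
WBBW
WB..

Derivation:
Move 1: B@(2,2) -> caps B=0 W=0
Move 2: W@(2,0) -> caps B=0 W=0
Move 3: B@(0,3) -> caps B=0 W=0
Move 4: W@(0,2) -> caps B=0 W=0
Move 5: B@(1,2) -> caps B=0 W=0
Move 6: W@(1,1) -> caps B=0 W=0
Move 7: B@(0,1) -> caps B=1 W=0
Move 8: W@(3,0) -> caps B=1 W=0
Move 9: B@(2,1) -> caps B=1 W=0
Move 10: W@(2,3) -> caps B=1 W=0
Move 11: B@(3,1) -> caps B=1 W=0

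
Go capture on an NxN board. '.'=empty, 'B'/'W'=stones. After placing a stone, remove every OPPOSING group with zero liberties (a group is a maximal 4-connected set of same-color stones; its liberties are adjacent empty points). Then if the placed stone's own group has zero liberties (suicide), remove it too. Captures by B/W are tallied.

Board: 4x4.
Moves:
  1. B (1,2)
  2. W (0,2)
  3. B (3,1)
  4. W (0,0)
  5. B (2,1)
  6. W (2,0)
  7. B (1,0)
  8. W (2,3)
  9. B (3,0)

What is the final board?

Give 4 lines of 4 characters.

Move 1: B@(1,2) -> caps B=0 W=0
Move 2: W@(0,2) -> caps B=0 W=0
Move 3: B@(3,1) -> caps B=0 W=0
Move 4: W@(0,0) -> caps B=0 W=0
Move 5: B@(2,1) -> caps B=0 W=0
Move 6: W@(2,0) -> caps B=0 W=0
Move 7: B@(1,0) -> caps B=0 W=0
Move 8: W@(2,3) -> caps B=0 W=0
Move 9: B@(3,0) -> caps B=1 W=0

Answer: W.W.
B.B.
.B.W
BB..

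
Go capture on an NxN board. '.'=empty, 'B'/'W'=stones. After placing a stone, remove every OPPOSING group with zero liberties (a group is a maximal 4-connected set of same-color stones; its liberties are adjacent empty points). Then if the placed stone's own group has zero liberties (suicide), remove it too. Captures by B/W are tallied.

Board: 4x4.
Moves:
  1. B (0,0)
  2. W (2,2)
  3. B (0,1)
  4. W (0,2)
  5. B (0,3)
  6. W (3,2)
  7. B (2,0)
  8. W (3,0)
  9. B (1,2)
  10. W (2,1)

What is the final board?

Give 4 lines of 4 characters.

Move 1: B@(0,0) -> caps B=0 W=0
Move 2: W@(2,2) -> caps B=0 W=0
Move 3: B@(0,1) -> caps B=0 W=0
Move 4: W@(0,2) -> caps B=0 W=0
Move 5: B@(0,3) -> caps B=0 W=0
Move 6: W@(3,2) -> caps B=0 W=0
Move 7: B@(2,0) -> caps B=0 W=0
Move 8: W@(3,0) -> caps B=0 W=0
Move 9: B@(1,2) -> caps B=1 W=0
Move 10: W@(2,1) -> caps B=1 W=0

Answer: BB.B
..B.
BWW.
W.W.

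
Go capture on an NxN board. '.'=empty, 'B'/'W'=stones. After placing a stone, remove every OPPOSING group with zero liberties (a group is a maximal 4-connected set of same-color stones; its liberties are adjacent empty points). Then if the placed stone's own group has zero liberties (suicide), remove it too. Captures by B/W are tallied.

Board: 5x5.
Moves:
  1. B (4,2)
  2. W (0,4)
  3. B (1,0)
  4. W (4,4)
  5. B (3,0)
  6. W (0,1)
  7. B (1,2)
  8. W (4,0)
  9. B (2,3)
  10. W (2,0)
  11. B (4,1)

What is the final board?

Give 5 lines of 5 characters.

Answer: .W..W
B.B..
W..B.
B....
.BB.W

Derivation:
Move 1: B@(4,2) -> caps B=0 W=0
Move 2: W@(0,4) -> caps B=0 W=0
Move 3: B@(1,0) -> caps B=0 W=0
Move 4: W@(4,4) -> caps B=0 W=0
Move 5: B@(3,0) -> caps B=0 W=0
Move 6: W@(0,1) -> caps B=0 W=0
Move 7: B@(1,2) -> caps B=0 W=0
Move 8: W@(4,0) -> caps B=0 W=0
Move 9: B@(2,3) -> caps B=0 W=0
Move 10: W@(2,0) -> caps B=0 W=0
Move 11: B@(4,1) -> caps B=1 W=0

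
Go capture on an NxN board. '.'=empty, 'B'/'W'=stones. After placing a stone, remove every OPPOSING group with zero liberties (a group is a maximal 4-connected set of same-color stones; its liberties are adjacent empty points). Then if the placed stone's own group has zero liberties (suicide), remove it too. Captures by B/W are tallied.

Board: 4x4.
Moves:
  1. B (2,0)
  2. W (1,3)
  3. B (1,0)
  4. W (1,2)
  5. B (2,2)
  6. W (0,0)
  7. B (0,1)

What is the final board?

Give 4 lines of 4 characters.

Move 1: B@(2,0) -> caps B=0 W=0
Move 2: W@(1,3) -> caps B=0 W=0
Move 3: B@(1,0) -> caps B=0 W=0
Move 4: W@(1,2) -> caps B=0 W=0
Move 5: B@(2,2) -> caps B=0 W=0
Move 6: W@(0,0) -> caps B=0 W=0
Move 7: B@(0,1) -> caps B=1 W=0

Answer: .B..
B.WW
B.B.
....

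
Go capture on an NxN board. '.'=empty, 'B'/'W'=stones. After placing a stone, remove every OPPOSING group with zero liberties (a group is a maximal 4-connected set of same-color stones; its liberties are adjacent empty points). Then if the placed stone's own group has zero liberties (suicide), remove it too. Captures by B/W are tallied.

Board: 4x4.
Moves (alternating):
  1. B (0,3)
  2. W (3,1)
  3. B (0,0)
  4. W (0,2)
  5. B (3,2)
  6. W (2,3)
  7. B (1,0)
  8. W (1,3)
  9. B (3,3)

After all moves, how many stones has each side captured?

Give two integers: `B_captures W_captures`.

Answer: 0 1

Derivation:
Move 1: B@(0,3) -> caps B=0 W=0
Move 2: W@(3,1) -> caps B=0 W=0
Move 3: B@(0,0) -> caps B=0 W=0
Move 4: W@(0,2) -> caps B=0 W=0
Move 5: B@(3,2) -> caps B=0 W=0
Move 6: W@(2,3) -> caps B=0 W=0
Move 7: B@(1,0) -> caps B=0 W=0
Move 8: W@(1,3) -> caps B=0 W=1
Move 9: B@(3,3) -> caps B=0 W=1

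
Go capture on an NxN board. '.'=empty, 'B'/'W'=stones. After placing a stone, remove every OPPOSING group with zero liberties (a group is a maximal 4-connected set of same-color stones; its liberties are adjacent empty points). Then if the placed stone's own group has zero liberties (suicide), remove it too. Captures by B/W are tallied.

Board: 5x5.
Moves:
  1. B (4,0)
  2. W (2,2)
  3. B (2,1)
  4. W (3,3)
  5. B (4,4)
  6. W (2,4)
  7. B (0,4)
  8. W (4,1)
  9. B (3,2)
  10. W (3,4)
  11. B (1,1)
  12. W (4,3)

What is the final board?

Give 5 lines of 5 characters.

Move 1: B@(4,0) -> caps B=0 W=0
Move 2: W@(2,2) -> caps B=0 W=0
Move 3: B@(2,1) -> caps B=0 W=0
Move 4: W@(3,3) -> caps B=0 W=0
Move 5: B@(4,4) -> caps B=0 W=0
Move 6: W@(2,4) -> caps B=0 W=0
Move 7: B@(0,4) -> caps B=0 W=0
Move 8: W@(4,1) -> caps B=0 W=0
Move 9: B@(3,2) -> caps B=0 W=0
Move 10: W@(3,4) -> caps B=0 W=0
Move 11: B@(1,1) -> caps B=0 W=0
Move 12: W@(4,3) -> caps B=0 W=1

Answer: ....B
.B...
.BW.W
..BWW
BW.W.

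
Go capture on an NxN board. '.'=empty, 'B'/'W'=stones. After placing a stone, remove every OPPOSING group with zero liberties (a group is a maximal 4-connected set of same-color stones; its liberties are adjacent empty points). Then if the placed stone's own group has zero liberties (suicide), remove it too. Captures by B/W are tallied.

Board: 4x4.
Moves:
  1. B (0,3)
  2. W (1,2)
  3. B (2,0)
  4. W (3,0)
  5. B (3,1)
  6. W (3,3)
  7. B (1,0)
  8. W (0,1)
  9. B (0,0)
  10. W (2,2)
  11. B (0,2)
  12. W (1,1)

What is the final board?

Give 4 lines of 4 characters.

Answer: BWBB
BWW.
B.W.
.B.W

Derivation:
Move 1: B@(0,3) -> caps B=0 W=0
Move 2: W@(1,2) -> caps B=0 W=0
Move 3: B@(2,0) -> caps B=0 W=0
Move 4: W@(3,0) -> caps B=0 W=0
Move 5: B@(3,1) -> caps B=1 W=0
Move 6: W@(3,3) -> caps B=1 W=0
Move 7: B@(1,0) -> caps B=1 W=0
Move 8: W@(0,1) -> caps B=1 W=0
Move 9: B@(0,0) -> caps B=1 W=0
Move 10: W@(2,2) -> caps B=1 W=0
Move 11: B@(0,2) -> caps B=1 W=0
Move 12: W@(1,1) -> caps B=1 W=0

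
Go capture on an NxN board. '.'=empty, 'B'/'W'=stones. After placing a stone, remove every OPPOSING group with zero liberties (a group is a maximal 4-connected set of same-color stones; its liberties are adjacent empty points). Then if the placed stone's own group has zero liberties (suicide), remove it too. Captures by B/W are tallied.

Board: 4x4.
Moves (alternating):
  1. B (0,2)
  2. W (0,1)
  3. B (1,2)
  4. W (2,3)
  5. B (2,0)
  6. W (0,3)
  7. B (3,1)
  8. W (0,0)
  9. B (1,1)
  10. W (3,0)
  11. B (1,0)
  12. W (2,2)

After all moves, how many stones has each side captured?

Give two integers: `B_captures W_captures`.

Move 1: B@(0,2) -> caps B=0 W=0
Move 2: W@(0,1) -> caps B=0 W=0
Move 3: B@(1,2) -> caps B=0 W=0
Move 4: W@(2,3) -> caps B=0 W=0
Move 5: B@(2,0) -> caps B=0 W=0
Move 6: W@(0,3) -> caps B=0 W=0
Move 7: B@(3,1) -> caps B=0 W=0
Move 8: W@(0,0) -> caps B=0 W=0
Move 9: B@(1,1) -> caps B=0 W=0
Move 10: W@(3,0) -> caps B=0 W=0
Move 11: B@(1,0) -> caps B=2 W=0
Move 12: W@(2,2) -> caps B=2 W=0

Answer: 2 0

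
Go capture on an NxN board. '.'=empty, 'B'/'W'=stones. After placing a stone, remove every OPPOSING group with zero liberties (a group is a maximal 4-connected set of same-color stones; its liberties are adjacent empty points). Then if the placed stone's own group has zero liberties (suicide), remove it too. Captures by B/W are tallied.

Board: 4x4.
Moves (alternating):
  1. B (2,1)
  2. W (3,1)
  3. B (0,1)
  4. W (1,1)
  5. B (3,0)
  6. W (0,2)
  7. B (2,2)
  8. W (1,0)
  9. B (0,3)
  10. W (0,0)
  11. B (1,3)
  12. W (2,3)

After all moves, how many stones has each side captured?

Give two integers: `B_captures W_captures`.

Answer: 0 1

Derivation:
Move 1: B@(2,1) -> caps B=0 W=0
Move 2: W@(3,1) -> caps B=0 W=0
Move 3: B@(0,1) -> caps B=0 W=0
Move 4: W@(1,1) -> caps B=0 W=0
Move 5: B@(3,0) -> caps B=0 W=0
Move 6: W@(0,2) -> caps B=0 W=0
Move 7: B@(2,2) -> caps B=0 W=0
Move 8: W@(1,0) -> caps B=0 W=0
Move 9: B@(0,3) -> caps B=0 W=0
Move 10: W@(0,0) -> caps B=0 W=1
Move 11: B@(1,3) -> caps B=0 W=1
Move 12: W@(2,3) -> caps B=0 W=1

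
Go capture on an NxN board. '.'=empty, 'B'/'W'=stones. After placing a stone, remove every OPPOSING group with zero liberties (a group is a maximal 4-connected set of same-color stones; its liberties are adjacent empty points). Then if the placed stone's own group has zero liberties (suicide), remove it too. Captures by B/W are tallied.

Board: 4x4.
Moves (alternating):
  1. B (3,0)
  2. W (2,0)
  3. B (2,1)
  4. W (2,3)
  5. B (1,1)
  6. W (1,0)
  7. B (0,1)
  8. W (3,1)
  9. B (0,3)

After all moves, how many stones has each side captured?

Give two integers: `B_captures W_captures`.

Answer: 0 1

Derivation:
Move 1: B@(3,0) -> caps B=0 W=0
Move 2: W@(2,0) -> caps B=0 W=0
Move 3: B@(2,1) -> caps B=0 W=0
Move 4: W@(2,3) -> caps B=0 W=0
Move 5: B@(1,1) -> caps B=0 W=0
Move 6: W@(1,0) -> caps B=0 W=0
Move 7: B@(0,1) -> caps B=0 W=0
Move 8: W@(3,1) -> caps B=0 W=1
Move 9: B@(0,3) -> caps B=0 W=1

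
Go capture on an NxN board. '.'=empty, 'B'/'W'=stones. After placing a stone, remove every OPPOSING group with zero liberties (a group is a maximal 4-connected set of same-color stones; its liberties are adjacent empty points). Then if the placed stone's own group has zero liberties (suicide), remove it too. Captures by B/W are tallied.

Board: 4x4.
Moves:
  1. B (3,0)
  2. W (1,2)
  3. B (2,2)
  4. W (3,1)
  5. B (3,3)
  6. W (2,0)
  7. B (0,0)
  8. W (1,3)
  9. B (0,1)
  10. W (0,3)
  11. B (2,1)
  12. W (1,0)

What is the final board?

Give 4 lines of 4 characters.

Move 1: B@(3,0) -> caps B=0 W=0
Move 2: W@(1,2) -> caps B=0 W=0
Move 3: B@(2,2) -> caps B=0 W=0
Move 4: W@(3,1) -> caps B=0 W=0
Move 5: B@(3,3) -> caps B=0 W=0
Move 6: W@(2,0) -> caps B=0 W=1
Move 7: B@(0,0) -> caps B=0 W=1
Move 8: W@(1,3) -> caps B=0 W=1
Move 9: B@(0,1) -> caps B=0 W=1
Move 10: W@(0,3) -> caps B=0 W=1
Move 11: B@(2,1) -> caps B=0 W=1
Move 12: W@(1,0) -> caps B=0 W=1

Answer: BB.W
W.WW
WBB.
.W.B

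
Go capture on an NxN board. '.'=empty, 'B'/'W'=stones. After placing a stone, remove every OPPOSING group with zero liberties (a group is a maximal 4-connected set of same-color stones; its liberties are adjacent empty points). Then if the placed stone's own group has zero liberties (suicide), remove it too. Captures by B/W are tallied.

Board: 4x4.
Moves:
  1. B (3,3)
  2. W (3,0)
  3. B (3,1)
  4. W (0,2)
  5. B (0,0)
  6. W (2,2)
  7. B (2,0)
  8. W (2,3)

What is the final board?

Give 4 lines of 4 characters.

Answer: B.W.
....
B.WW
.B.B

Derivation:
Move 1: B@(3,3) -> caps B=0 W=0
Move 2: W@(3,0) -> caps B=0 W=0
Move 3: B@(3,1) -> caps B=0 W=0
Move 4: W@(0,2) -> caps B=0 W=0
Move 5: B@(0,0) -> caps B=0 W=0
Move 6: W@(2,2) -> caps B=0 W=0
Move 7: B@(2,0) -> caps B=1 W=0
Move 8: W@(2,3) -> caps B=1 W=0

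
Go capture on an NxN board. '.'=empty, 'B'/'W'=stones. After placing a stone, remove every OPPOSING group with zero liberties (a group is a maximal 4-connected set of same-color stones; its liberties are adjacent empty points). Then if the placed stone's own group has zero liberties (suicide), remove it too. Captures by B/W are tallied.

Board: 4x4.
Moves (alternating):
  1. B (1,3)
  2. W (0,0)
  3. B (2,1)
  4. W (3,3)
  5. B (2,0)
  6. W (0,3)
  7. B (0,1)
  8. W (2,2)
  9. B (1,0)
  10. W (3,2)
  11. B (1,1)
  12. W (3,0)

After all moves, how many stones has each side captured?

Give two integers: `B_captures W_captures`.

Answer: 1 0

Derivation:
Move 1: B@(1,3) -> caps B=0 W=0
Move 2: W@(0,0) -> caps B=0 W=0
Move 3: B@(2,1) -> caps B=0 W=0
Move 4: W@(3,3) -> caps B=0 W=0
Move 5: B@(2,0) -> caps B=0 W=0
Move 6: W@(0,3) -> caps B=0 W=0
Move 7: B@(0,1) -> caps B=0 W=0
Move 8: W@(2,2) -> caps B=0 W=0
Move 9: B@(1,0) -> caps B=1 W=0
Move 10: W@(3,2) -> caps B=1 W=0
Move 11: B@(1,1) -> caps B=1 W=0
Move 12: W@(3,0) -> caps B=1 W=0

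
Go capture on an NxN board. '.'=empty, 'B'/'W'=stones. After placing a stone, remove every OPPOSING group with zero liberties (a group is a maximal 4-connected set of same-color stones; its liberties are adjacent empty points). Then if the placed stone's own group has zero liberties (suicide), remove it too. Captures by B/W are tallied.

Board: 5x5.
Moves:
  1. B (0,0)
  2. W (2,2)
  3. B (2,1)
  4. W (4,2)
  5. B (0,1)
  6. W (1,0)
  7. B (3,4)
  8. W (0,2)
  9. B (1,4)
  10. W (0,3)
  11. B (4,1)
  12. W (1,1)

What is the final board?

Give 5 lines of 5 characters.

Move 1: B@(0,0) -> caps B=0 W=0
Move 2: W@(2,2) -> caps B=0 W=0
Move 3: B@(2,1) -> caps B=0 W=0
Move 4: W@(4,2) -> caps B=0 W=0
Move 5: B@(0,1) -> caps B=0 W=0
Move 6: W@(1,0) -> caps B=0 W=0
Move 7: B@(3,4) -> caps B=0 W=0
Move 8: W@(0,2) -> caps B=0 W=0
Move 9: B@(1,4) -> caps B=0 W=0
Move 10: W@(0,3) -> caps B=0 W=0
Move 11: B@(4,1) -> caps B=0 W=0
Move 12: W@(1,1) -> caps B=0 W=2

Answer: ..WW.
WW..B
.BW..
....B
.BW..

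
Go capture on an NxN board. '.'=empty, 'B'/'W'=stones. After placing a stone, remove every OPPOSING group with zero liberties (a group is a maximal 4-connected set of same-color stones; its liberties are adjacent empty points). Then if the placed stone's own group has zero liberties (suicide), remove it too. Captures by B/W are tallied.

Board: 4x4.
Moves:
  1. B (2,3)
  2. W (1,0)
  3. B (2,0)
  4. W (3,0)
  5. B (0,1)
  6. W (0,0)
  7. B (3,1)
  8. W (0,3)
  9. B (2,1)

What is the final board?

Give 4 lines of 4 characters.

Answer: WB.W
W...
BB.B
.B..

Derivation:
Move 1: B@(2,3) -> caps B=0 W=0
Move 2: W@(1,0) -> caps B=0 W=0
Move 3: B@(2,0) -> caps B=0 W=0
Move 4: W@(3,0) -> caps B=0 W=0
Move 5: B@(0,1) -> caps B=0 W=0
Move 6: W@(0,0) -> caps B=0 W=0
Move 7: B@(3,1) -> caps B=1 W=0
Move 8: W@(0,3) -> caps B=1 W=0
Move 9: B@(2,1) -> caps B=1 W=0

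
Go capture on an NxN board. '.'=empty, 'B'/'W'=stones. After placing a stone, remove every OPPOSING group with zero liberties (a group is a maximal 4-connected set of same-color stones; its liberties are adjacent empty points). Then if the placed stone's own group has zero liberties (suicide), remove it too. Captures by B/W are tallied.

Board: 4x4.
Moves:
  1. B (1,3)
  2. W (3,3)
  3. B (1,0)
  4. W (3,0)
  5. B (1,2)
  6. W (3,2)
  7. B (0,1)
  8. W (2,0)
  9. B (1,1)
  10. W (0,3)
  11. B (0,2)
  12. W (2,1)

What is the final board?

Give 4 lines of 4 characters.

Answer: .BB.
BBBB
WW..
W.WW

Derivation:
Move 1: B@(1,3) -> caps B=0 W=0
Move 2: W@(3,3) -> caps B=0 W=0
Move 3: B@(1,0) -> caps B=0 W=0
Move 4: W@(3,0) -> caps B=0 W=0
Move 5: B@(1,2) -> caps B=0 W=0
Move 6: W@(3,2) -> caps B=0 W=0
Move 7: B@(0,1) -> caps B=0 W=0
Move 8: W@(2,0) -> caps B=0 W=0
Move 9: B@(1,1) -> caps B=0 W=0
Move 10: W@(0,3) -> caps B=0 W=0
Move 11: B@(0,2) -> caps B=1 W=0
Move 12: W@(2,1) -> caps B=1 W=0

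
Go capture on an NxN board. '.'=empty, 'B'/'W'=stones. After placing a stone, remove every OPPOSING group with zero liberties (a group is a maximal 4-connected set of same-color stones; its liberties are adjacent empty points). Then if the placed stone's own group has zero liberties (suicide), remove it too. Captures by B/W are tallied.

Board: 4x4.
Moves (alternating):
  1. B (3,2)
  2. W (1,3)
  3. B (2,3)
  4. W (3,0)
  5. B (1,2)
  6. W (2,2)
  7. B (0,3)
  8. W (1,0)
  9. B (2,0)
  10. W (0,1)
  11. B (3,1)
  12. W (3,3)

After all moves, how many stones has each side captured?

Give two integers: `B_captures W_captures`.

Answer: 2 0

Derivation:
Move 1: B@(3,2) -> caps B=0 W=0
Move 2: W@(1,3) -> caps B=0 W=0
Move 3: B@(2,3) -> caps B=0 W=0
Move 4: W@(3,0) -> caps B=0 W=0
Move 5: B@(1,2) -> caps B=0 W=0
Move 6: W@(2,2) -> caps B=0 W=0
Move 7: B@(0,3) -> caps B=1 W=0
Move 8: W@(1,0) -> caps B=1 W=0
Move 9: B@(2,0) -> caps B=1 W=0
Move 10: W@(0,1) -> caps B=1 W=0
Move 11: B@(3,1) -> caps B=2 W=0
Move 12: W@(3,3) -> caps B=2 W=0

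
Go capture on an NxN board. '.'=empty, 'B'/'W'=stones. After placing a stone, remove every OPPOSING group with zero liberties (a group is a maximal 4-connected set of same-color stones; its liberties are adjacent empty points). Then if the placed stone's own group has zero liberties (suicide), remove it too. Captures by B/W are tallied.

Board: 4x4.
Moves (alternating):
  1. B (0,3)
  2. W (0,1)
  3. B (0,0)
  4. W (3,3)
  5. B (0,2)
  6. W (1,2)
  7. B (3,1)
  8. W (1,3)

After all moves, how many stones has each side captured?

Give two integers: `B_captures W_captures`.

Answer: 0 2

Derivation:
Move 1: B@(0,3) -> caps B=0 W=0
Move 2: W@(0,1) -> caps B=0 W=0
Move 3: B@(0,0) -> caps B=0 W=0
Move 4: W@(3,3) -> caps B=0 W=0
Move 5: B@(0,2) -> caps B=0 W=0
Move 6: W@(1,2) -> caps B=0 W=0
Move 7: B@(3,1) -> caps B=0 W=0
Move 8: W@(1,3) -> caps B=0 W=2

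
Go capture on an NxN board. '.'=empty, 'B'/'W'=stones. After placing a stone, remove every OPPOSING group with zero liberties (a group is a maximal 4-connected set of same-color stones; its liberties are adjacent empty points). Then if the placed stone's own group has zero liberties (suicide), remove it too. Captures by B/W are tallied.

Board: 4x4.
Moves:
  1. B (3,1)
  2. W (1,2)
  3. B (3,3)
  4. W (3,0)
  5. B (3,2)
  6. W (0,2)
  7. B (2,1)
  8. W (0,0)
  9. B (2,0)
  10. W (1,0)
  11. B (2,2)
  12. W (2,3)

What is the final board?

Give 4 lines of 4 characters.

Answer: W.W.
W.W.
BBBW
.BBB

Derivation:
Move 1: B@(3,1) -> caps B=0 W=0
Move 2: W@(1,2) -> caps B=0 W=0
Move 3: B@(3,3) -> caps B=0 W=0
Move 4: W@(3,0) -> caps B=0 W=0
Move 5: B@(3,2) -> caps B=0 W=0
Move 6: W@(0,2) -> caps B=0 W=0
Move 7: B@(2,1) -> caps B=0 W=0
Move 8: W@(0,0) -> caps B=0 W=0
Move 9: B@(2,0) -> caps B=1 W=0
Move 10: W@(1,0) -> caps B=1 W=0
Move 11: B@(2,2) -> caps B=1 W=0
Move 12: W@(2,3) -> caps B=1 W=0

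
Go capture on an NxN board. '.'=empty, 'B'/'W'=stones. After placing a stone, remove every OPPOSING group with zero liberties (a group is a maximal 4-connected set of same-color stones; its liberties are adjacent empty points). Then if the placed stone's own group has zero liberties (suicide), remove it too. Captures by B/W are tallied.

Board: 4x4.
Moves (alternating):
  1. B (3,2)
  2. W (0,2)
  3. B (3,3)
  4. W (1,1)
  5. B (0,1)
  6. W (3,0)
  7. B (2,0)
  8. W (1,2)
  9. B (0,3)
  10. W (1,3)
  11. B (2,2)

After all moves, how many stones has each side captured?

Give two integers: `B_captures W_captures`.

Move 1: B@(3,2) -> caps B=0 W=0
Move 2: W@(0,2) -> caps B=0 W=0
Move 3: B@(3,3) -> caps B=0 W=0
Move 4: W@(1,1) -> caps B=0 W=0
Move 5: B@(0,1) -> caps B=0 W=0
Move 6: W@(3,0) -> caps B=0 W=0
Move 7: B@(2,0) -> caps B=0 W=0
Move 8: W@(1,2) -> caps B=0 W=0
Move 9: B@(0,3) -> caps B=0 W=0
Move 10: W@(1,3) -> caps B=0 W=1
Move 11: B@(2,2) -> caps B=0 W=1

Answer: 0 1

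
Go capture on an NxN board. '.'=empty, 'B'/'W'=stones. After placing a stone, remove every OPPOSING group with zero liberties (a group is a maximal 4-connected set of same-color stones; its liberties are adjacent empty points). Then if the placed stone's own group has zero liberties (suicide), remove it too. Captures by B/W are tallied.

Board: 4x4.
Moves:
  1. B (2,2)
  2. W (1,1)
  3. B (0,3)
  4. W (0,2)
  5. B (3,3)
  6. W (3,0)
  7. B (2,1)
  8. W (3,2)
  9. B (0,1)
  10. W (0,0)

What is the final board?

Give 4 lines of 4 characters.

Answer: W.WB
.W..
.BB.
W.WB

Derivation:
Move 1: B@(2,2) -> caps B=0 W=0
Move 2: W@(1,1) -> caps B=0 W=0
Move 3: B@(0,3) -> caps B=0 W=0
Move 4: W@(0,2) -> caps B=0 W=0
Move 5: B@(3,3) -> caps B=0 W=0
Move 6: W@(3,0) -> caps B=0 W=0
Move 7: B@(2,1) -> caps B=0 W=0
Move 8: W@(3,2) -> caps B=0 W=0
Move 9: B@(0,1) -> caps B=0 W=0
Move 10: W@(0,0) -> caps B=0 W=1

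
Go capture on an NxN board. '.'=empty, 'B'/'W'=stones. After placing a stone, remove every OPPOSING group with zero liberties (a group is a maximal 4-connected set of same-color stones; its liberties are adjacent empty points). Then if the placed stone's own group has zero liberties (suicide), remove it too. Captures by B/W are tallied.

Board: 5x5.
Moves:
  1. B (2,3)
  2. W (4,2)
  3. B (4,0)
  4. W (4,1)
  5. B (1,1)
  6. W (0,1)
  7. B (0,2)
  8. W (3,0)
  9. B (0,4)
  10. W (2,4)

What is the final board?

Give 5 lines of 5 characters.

Move 1: B@(2,3) -> caps B=0 W=0
Move 2: W@(4,2) -> caps B=0 W=0
Move 3: B@(4,0) -> caps B=0 W=0
Move 4: W@(4,1) -> caps B=0 W=0
Move 5: B@(1,1) -> caps B=0 W=0
Move 6: W@(0,1) -> caps B=0 W=0
Move 7: B@(0,2) -> caps B=0 W=0
Move 8: W@(3,0) -> caps B=0 W=1
Move 9: B@(0,4) -> caps B=0 W=1
Move 10: W@(2,4) -> caps B=0 W=1

Answer: .WB.B
.B...
...BW
W....
.WW..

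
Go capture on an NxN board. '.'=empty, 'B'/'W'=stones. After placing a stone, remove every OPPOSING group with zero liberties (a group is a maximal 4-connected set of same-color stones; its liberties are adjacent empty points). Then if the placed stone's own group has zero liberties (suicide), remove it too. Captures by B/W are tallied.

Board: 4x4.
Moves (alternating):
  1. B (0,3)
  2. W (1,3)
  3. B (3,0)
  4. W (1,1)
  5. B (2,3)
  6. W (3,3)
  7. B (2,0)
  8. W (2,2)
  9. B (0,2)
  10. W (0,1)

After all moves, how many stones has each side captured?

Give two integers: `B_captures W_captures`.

Move 1: B@(0,3) -> caps B=0 W=0
Move 2: W@(1,3) -> caps B=0 W=0
Move 3: B@(3,0) -> caps B=0 W=0
Move 4: W@(1,1) -> caps B=0 W=0
Move 5: B@(2,3) -> caps B=0 W=0
Move 6: W@(3,3) -> caps B=0 W=0
Move 7: B@(2,0) -> caps B=0 W=0
Move 8: W@(2,2) -> caps B=0 W=1
Move 9: B@(0,2) -> caps B=0 W=1
Move 10: W@(0,1) -> caps B=0 W=1

Answer: 0 1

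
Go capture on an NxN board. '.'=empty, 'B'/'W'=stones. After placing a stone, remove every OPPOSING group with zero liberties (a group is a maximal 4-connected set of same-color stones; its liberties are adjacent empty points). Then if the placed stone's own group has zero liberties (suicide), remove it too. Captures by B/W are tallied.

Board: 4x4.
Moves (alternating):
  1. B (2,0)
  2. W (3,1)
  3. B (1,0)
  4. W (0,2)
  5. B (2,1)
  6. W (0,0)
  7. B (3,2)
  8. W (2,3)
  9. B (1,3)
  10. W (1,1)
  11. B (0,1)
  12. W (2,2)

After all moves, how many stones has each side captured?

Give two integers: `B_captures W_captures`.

Answer: 1 0

Derivation:
Move 1: B@(2,0) -> caps B=0 W=0
Move 2: W@(3,1) -> caps B=0 W=0
Move 3: B@(1,0) -> caps B=0 W=0
Move 4: W@(0,2) -> caps B=0 W=0
Move 5: B@(2,1) -> caps B=0 W=0
Move 6: W@(0,0) -> caps B=0 W=0
Move 7: B@(3,2) -> caps B=0 W=0
Move 8: W@(2,3) -> caps B=0 W=0
Move 9: B@(1,3) -> caps B=0 W=0
Move 10: W@(1,1) -> caps B=0 W=0
Move 11: B@(0,1) -> caps B=1 W=0
Move 12: W@(2,2) -> caps B=1 W=0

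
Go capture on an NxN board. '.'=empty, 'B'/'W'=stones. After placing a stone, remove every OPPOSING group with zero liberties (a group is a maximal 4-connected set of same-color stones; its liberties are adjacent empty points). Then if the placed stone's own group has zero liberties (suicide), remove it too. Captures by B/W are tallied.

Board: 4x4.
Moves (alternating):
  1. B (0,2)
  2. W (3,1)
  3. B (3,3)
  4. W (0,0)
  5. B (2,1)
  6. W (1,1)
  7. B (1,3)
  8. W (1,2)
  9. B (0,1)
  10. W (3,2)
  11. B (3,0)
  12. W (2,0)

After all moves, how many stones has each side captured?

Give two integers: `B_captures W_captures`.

Answer: 0 1

Derivation:
Move 1: B@(0,2) -> caps B=0 W=0
Move 2: W@(3,1) -> caps B=0 W=0
Move 3: B@(3,3) -> caps B=0 W=0
Move 4: W@(0,0) -> caps B=0 W=0
Move 5: B@(2,1) -> caps B=0 W=0
Move 6: W@(1,1) -> caps B=0 W=0
Move 7: B@(1,3) -> caps B=0 W=0
Move 8: W@(1,2) -> caps B=0 W=0
Move 9: B@(0,1) -> caps B=0 W=0
Move 10: W@(3,2) -> caps B=0 W=0
Move 11: B@(3,0) -> caps B=0 W=0
Move 12: W@(2,0) -> caps B=0 W=1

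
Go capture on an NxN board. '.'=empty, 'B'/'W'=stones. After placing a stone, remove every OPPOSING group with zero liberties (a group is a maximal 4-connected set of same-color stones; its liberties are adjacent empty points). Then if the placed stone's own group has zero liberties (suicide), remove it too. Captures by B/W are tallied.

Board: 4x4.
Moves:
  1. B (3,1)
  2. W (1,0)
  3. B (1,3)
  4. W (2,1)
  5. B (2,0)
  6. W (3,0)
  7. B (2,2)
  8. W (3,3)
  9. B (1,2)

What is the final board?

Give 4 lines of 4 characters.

Move 1: B@(3,1) -> caps B=0 W=0
Move 2: W@(1,0) -> caps B=0 W=0
Move 3: B@(1,3) -> caps B=0 W=0
Move 4: W@(2,1) -> caps B=0 W=0
Move 5: B@(2,0) -> caps B=0 W=0
Move 6: W@(3,0) -> caps B=0 W=1
Move 7: B@(2,2) -> caps B=0 W=1
Move 8: W@(3,3) -> caps B=0 W=1
Move 9: B@(1,2) -> caps B=0 W=1

Answer: ....
W.BB
.WB.
WB.W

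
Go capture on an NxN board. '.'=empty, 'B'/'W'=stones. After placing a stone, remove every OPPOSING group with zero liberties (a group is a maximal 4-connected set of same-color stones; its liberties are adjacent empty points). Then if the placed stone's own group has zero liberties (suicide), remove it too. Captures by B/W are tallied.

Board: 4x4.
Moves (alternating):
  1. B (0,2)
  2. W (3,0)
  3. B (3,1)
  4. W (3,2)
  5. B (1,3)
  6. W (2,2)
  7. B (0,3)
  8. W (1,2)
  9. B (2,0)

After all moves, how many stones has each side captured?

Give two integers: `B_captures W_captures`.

Answer: 1 0

Derivation:
Move 1: B@(0,2) -> caps B=0 W=0
Move 2: W@(3,0) -> caps B=0 W=0
Move 3: B@(3,1) -> caps B=0 W=0
Move 4: W@(3,2) -> caps B=0 W=0
Move 5: B@(1,3) -> caps B=0 W=0
Move 6: W@(2,2) -> caps B=0 W=0
Move 7: B@(0,3) -> caps B=0 W=0
Move 8: W@(1,2) -> caps B=0 W=0
Move 9: B@(2,0) -> caps B=1 W=0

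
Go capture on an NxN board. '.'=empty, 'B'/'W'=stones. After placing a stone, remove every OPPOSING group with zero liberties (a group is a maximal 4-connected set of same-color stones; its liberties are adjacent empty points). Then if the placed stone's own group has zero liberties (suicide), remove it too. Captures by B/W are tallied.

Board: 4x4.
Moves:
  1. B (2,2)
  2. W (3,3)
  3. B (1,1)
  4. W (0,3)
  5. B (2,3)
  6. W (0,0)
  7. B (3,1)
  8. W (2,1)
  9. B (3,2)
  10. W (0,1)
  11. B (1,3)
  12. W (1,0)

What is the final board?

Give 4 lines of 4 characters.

Move 1: B@(2,2) -> caps B=0 W=0
Move 2: W@(3,3) -> caps B=0 W=0
Move 3: B@(1,1) -> caps B=0 W=0
Move 4: W@(0,3) -> caps B=0 W=0
Move 5: B@(2,3) -> caps B=0 W=0
Move 6: W@(0,0) -> caps B=0 W=0
Move 7: B@(3,1) -> caps B=0 W=0
Move 8: W@(2,1) -> caps B=0 W=0
Move 9: B@(3,2) -> caps B=1 W=0
Move 10: W@(0,1) -> caps B=1 W=0
Move 11: B@(1,3) -> caps B=1 W=0
Move 12: W@(1,0) -> caps B=1 W=0

Answer: WW.W
WB.B
.WBB
.BB.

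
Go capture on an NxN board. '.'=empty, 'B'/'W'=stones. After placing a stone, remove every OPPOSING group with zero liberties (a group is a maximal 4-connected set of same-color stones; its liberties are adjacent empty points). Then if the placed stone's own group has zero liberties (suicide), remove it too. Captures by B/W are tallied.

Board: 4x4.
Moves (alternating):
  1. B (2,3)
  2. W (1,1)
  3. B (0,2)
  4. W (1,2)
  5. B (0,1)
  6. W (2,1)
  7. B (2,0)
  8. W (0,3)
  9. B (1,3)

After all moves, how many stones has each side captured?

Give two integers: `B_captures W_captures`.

Answer: 1 0

Derivation:
Move 1: B@(2,3) -> caps B=0 W=0
Move 2: W@(1,1) -> caps B=0 W=0
Move 3: B@(0,2) -> caps B=0 W=0
Move 4: W@(1,2) -> caps B=0 W=0
Move 5: B@(0,1) -> caps B=0 W=0
Move 6: W@(2,1) -> caps B=0 W=0
Move 7: B@(2,0) -> caps B=0 W=0
Move 8: W@(0,3) -> caps B=0 W=0
Move 9: B@(1,3) -> caps B=1 W=0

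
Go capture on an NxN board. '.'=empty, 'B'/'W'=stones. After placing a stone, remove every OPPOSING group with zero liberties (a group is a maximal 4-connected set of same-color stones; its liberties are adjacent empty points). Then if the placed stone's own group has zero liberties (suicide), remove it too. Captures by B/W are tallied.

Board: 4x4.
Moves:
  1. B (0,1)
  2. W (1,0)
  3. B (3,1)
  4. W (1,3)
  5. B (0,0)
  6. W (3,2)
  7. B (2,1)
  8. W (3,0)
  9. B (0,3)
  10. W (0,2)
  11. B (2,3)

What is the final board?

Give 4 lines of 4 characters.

Move 1: B@(0,1) -> caps B=0 W=0
Move 2: W@(1,0) -> caps B=0 W=0
Move 3: B@(3,1) -> caps B=0 W=0
Move 4: W@(1,3) -> caps B=0 W=0
Move 5: B@(0,0) -> caps B=0 W=0
Move 6: W@(3,2) -> caps B=0 W=0
Move 7: B@(2,1) -> caps B=0 W=0
Move 8: W@(3,0) -> caps B=0 W=0
Move 9: B@(0,3) -> caps B=0 W=0
Move 10: W@(0,2) -> caps B=0 W=1
Move 11: B@(2,3) -> caps B=0 W=1

Answer: BBW.
W..W
.B.B
WBW.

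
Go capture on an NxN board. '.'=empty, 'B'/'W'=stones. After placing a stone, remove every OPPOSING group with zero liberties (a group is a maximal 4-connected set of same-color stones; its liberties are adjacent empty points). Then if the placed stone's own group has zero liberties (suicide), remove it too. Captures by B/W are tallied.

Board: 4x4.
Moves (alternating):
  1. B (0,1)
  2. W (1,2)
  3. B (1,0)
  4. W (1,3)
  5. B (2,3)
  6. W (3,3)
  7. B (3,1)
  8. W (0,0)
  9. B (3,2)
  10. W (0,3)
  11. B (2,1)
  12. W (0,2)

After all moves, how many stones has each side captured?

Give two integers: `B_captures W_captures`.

Answer: 1 0

Derivation:
Move 1: B@(0,1) -> caps B=0 W=0
Move 2: W@(1,2) -> caps B=0 W=0
Move 3: B@(1,0) -> caps B=0 W=0
Move 4: W@(1,3) -> caps B=0 W=0
Move 5: B@(2,3) -> caps B=0 W=0
Move 6: W@(3,3) -> caps B=0 W=0
Move 7: B@(3,1) -> caps B=0 W=0
Move 8: W@(0,0) -> caps B=0 W=0
Move 9: B@(3,2) -> caps B=1 W=0
Move 10: W@(0,3) -> caps B=1 W=0
Move 11: B@(2,1) -> caps B=1 W=0
Move 12: W@(0,2) -> caps B=1 W=0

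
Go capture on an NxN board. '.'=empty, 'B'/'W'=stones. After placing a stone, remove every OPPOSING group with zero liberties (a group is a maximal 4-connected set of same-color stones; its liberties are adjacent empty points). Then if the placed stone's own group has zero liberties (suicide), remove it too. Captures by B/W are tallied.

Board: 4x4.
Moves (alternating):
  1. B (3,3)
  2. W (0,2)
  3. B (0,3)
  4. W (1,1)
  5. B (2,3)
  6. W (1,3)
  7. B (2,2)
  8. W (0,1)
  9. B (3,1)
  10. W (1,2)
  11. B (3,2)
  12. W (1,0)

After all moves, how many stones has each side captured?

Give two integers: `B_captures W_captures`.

Answer: 0 1

Derivation:
Move 1: B@(3,3) -> caps B=0 W=0
Move 2: W@(0,2) -> caps B=0 W=0
Move 3: B@(0,3) -> caps B=0 W=0
Move 4: W@(1,1) -> caps B=0 W=0
Move 5: B@(2,3) -> caps B=0 W=0
Move 6: W@(1,3) -> caps B=0 W=1
Move 7: B@(2,2) -> caps B=0 W=1
Move 8: W@(0,1) -> caps B=0 W=1
Move 9: B@(3,1) -> caps B=0 W=1
Move 10: W@(1,2) -> caps B=0 W=1
Move 11: B@(3,2) -> caps B=0 W=1
Move 12: W@(1,0) -> caps B=0 W=1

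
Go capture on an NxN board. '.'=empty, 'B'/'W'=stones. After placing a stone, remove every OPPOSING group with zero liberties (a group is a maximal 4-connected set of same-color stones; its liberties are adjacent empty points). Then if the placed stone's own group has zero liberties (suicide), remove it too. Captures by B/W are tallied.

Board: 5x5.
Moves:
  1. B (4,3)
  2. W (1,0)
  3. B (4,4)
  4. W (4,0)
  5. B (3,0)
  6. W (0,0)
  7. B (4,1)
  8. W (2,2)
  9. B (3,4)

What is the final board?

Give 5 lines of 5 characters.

Answer: W....
W....
..W..
B...B
.B.BB

Derivation:
Move 1: B@(4,3) -> caps B=0 W=0
Move 2: W@(1,0) -> caps B=0 W=0
Move 3: B@(4,4) -> caps B=0 W=0
Move 4: W@(4,0) -> caps B=0 W=0
Move 5: B@(3,0) -> caps B=0 W=0
Move 6: W@(0,0) -> caps B=0 W=0
Move 7: B@(4,1) -> caps B=1 W=0
Move 8: W@(2,2) -> caps B=1 W=0
Move 9: B@(3,4) -> caps B=1 W=0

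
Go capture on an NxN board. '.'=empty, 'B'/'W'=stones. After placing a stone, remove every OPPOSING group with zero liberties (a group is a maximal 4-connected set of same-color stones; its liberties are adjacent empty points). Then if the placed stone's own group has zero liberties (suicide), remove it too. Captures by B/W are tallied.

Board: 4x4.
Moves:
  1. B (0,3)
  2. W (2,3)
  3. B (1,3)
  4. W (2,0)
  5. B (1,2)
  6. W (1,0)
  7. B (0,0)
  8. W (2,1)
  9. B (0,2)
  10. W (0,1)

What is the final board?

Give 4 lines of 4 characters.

Answer: .WBB
W.BB
WW.W
....

Derivation:
Move 1: B@(0,3) -> caps B=0 W=0
Move 2: W@(2,3) -> caps B=0 W=0
Move 3: B@(1,3) -> caps B=0 W=0
Move 4: W@(2,0) -> caps B=0 W=0
Move 5: B@(1,2) -> caps B=0 W=0
Move 6: W@(1,0) -> caps B=0 W=0
Move 7: B@(0,0) -> caps B=0 W=0
Move 8: W@(2,1) -> caps B=0 W=0
Move 9: B@(0,2) -> caps B=0 W=0
Move 10: W@(0,1) -> caps B=0 W=1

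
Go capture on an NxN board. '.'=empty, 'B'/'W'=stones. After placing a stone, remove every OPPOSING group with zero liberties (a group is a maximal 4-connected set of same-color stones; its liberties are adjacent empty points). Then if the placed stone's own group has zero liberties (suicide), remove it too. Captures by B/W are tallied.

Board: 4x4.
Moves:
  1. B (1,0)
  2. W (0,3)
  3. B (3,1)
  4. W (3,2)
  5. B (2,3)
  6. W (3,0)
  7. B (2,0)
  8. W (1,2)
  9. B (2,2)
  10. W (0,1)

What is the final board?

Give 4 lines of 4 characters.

Answer: .W.W
B.W.
B.BB
.BW.

Derivation:
Move 1: B@(1,0) -> caps B=0 W=0
Move 2: W@(0,3) -> caps B=0 W=0
Move 3: B@(3,1) -> caps B=0 W=0
Move 4: W@(3,2) -> caps B=0 W=0
Move 5: B@(2,3) -> caps B=0 W=0
Move 6: W@(3,0) -> caps B=0 W=0
Move 7: B@(2,0) -> caps B=1 W=0
Move 8: W@(1,2) -> caps B=1 W=0
Move 9: B@(2,2) -> caps B=1 W=0
Move 10: W@(0,1) -> caps B=1 W=0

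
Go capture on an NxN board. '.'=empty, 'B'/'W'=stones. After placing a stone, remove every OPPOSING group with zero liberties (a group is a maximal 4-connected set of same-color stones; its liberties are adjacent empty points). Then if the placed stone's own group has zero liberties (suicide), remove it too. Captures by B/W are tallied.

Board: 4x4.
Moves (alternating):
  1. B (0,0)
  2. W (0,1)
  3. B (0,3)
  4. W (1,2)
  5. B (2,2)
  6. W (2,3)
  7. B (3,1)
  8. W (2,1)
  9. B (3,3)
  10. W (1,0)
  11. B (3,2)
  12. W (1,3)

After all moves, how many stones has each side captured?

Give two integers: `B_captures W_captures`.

Move 1: B@(0,0) -> caps B=0 W=0
Move 2: W@(0,1) -> caps B=0 W=0
Move 3: B@(0,3) -> caps B=0 W=0
Move 4: W@(1,2) -> caps B=0 W=0
Move 5: B@(2,2) -> caps B=0 W=0
Move 6: W@(2,3) -> caps B=0 W=0
Move 7: B@(3,1) -> caps B=0 W=0
Move 8: W@(2,1) -> caps B=0 W=0
Move 9: B@(3,3) -> caps B=0 W=0
Move 10: W@(1,0) -> caps B=0 W=1
Move 11: B@(3,2) -> caps B=0 W=1
Move 12: W@(1,3) -> caps B=0 W=1

Answer: 0 1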